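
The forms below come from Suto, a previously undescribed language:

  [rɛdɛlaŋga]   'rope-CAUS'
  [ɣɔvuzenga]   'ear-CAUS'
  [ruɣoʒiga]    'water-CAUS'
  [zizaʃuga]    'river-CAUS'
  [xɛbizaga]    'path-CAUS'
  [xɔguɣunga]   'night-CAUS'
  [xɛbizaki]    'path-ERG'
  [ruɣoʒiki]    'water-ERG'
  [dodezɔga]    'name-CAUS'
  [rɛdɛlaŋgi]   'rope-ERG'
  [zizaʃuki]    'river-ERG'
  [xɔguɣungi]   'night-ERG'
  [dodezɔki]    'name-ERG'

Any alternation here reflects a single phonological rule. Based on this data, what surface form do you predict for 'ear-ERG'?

The ERG morpheme has two allomorphs, [-gi] and [-ki].
By contrast the CAUS suffix keeps its initial [g] throughout — that segment must be underlying.
The ERG suffix is therefore /-ki/ underlyingly, with post-nasal voicing: voiceless stops become voiced after a nasal.
After 'ear', which ends in a nasal, the suffix surfaces as [-gi], giving [ɣɔvuzengi].

[ɣɔvuzengi]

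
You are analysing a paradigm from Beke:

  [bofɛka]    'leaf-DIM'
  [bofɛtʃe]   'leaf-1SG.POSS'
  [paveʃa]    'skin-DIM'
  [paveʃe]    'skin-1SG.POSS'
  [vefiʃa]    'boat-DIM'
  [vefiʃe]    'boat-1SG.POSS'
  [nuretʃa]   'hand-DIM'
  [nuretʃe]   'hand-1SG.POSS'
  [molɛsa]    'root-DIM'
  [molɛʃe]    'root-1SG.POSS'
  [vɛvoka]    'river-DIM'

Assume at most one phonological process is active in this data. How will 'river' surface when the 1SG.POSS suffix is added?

[vɛvotʃe]

In [bofɛka] and [bofɛtʃe] the final segment of 'leaf' alternates: [k] ~ [tʃ].
The stem 'hand' ([nuretʃa], [nuretʃe]) shows [tʃ] unchanged in both environments, so [tʃ] cannot be basic with [k] derived before the DIM suffix.
The alternation reflects palatalization before a front vowel: /k/ and /s/ become palato-alveolar [tʃ] and [ʃ] before a front vowel. /k/ is underlying.
From [vɛvoka] the stem 'river' is /vɛvok/; before a front vowel this yields [vɛvotʃe].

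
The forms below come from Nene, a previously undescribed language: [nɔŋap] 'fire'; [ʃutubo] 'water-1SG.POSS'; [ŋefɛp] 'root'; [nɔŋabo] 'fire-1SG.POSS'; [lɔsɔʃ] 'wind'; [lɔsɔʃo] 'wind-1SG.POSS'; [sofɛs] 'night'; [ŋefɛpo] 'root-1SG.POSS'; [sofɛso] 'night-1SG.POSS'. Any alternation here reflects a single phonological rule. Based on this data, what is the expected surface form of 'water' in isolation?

The root 'fire' surfaces as [nɔŋap] and [nɔŋabo], with a stem-final [p] ~ [b] alternation.
Compare 'root', with invariant [p] in [ŋefɛp] and [ŋefɛpo]: an analysis with underlying /p/ and a rule producing [b] before the 1SG.POSS suffix would wrongly predict alternation here too.
The alternation reflects word-final obstruent devoicing: voiced obstruents become voiceless word-finally. /b/ is underlying.
The one attested form of 'water', [ʃutubo], shows underlying /ʃutub/. Applying the same rule word-finally gives [ʃutup].

[ʃutup]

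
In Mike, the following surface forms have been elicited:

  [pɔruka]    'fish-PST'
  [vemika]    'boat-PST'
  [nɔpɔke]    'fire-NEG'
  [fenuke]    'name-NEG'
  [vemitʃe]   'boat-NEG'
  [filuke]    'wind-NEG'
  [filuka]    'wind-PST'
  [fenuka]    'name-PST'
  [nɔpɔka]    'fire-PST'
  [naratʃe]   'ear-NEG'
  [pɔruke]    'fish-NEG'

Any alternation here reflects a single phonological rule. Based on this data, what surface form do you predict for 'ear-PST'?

[naraka]

The root 'boat' surfaces as [vemitʃe] and [vemika], with a stem-final [tʃ] ~ [k] alternation.
Compare 'wind', with invariant [k] in [filuke] and [filuka]: an analysis with underlying /k/ and a rule producing [tʃ] before the NEG suffix would wrongly predict alternation here too.
The underlying segment must be /tʃ/; palato-alveolar /tʃ/ becomes [k] when no front vowel follows, yielding [k] there.
From [naratʃe] the stem 'ear' is /naratʃ/; when no front vowel follows this yields [naraka].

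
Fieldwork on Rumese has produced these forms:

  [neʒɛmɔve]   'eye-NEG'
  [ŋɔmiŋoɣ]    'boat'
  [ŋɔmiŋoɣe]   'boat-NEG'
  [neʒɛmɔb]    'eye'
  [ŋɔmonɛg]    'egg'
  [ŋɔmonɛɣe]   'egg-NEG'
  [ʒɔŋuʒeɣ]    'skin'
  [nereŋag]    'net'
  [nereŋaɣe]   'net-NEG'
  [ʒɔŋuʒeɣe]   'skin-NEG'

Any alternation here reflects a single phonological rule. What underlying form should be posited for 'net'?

'net' shows [ɣ] ~ [g] at the end of the stem ([nereŋaɣe] vs [nereŋag]).
If /ɣ/ were underlying and a rule turned it into [g] in isolation, 'skin' would also alternate; but it has [ɣ] in both [ʒɔŋuʒeɣe] and [ʒɔŋuʒeɣ].
The alternation reflects intervocalic spirantization: voiced stops become fricatives between vowels. /g/ is underlying.
So 'net' = /nereŋag/.

/nereŋag/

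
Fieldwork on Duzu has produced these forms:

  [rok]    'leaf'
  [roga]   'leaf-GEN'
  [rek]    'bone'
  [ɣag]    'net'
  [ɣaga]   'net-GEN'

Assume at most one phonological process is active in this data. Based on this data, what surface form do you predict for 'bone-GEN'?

[rega]

The root 'leaf' surfaces as [rok] and [roga], with a stem-final [k] ~ [g] alternation.
But 'net' keeps [g] in both environments ([ɣag], [ɣaga]), so there is no rule changing /g/ to [k] in isolation.
The underlying segment must be /k/; voiceless stops become voiced between vowels, yielding [g] there.
From [rek] the stem 'bone' is /rek/; between vowels this yields [rega].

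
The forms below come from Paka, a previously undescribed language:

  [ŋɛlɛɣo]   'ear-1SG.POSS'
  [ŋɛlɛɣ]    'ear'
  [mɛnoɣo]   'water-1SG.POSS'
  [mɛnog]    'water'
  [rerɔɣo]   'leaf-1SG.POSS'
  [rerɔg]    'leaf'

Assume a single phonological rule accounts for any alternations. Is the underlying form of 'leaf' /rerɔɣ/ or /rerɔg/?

/rerɔg/

'leaf' shows [ɣ] ~ [g] at the end of the stem ([rerɔɣo] vs [rerɔg]).
But 'ear' keeps [ɣ] in both environments ([ŋɛlɛɣo], [ŋɛlɛɣ]), so there is no rule changing /ɣ/ to [g] in isolation.
Therefore /g/ is basic and [ɣ] is derived by intervocalic spirantization (voiced stops become fricatives between vowels).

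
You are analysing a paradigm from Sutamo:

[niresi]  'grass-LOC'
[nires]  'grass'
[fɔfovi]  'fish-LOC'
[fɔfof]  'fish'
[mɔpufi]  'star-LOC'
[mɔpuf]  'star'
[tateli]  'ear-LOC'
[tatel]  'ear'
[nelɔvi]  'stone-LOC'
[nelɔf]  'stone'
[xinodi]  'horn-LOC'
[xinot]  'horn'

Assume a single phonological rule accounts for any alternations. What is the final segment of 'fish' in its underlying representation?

The root 'fish' surfaces as [fɔfovi] and [fɔfof], with a stem-final [v] ~ [f] alternation.
If /f/ were underlying and a rule turned it into [v] before the LOC suffix, 'star' would also alternate; but it has [f] in both [mɔpufi] and [mɔpuf].
So /v/ is underlying, and a rule of word-final obstruent devoicing — voiced obstruents become voiceless word-finally — gives [f].

/v/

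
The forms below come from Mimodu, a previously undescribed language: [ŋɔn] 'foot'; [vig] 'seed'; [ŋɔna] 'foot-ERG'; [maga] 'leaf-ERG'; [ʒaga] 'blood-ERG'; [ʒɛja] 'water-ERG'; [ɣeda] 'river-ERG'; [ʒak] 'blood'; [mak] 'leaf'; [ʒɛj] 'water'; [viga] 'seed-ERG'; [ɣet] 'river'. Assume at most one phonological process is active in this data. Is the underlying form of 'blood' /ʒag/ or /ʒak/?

/ʒak/

The root 'blood' surfaces as [ʒaga] and [ʒak], with a stem-final [g] ~ [k] alternation.
If /g/ were underlying and a rule turned it into [k] in isolation, 'seed' would also alternate; but it has [g] in both [viga] and [vig].
The alternation reflects intervocalic voicing: voiceless stops become voiced between vowels. /k/ is underlying.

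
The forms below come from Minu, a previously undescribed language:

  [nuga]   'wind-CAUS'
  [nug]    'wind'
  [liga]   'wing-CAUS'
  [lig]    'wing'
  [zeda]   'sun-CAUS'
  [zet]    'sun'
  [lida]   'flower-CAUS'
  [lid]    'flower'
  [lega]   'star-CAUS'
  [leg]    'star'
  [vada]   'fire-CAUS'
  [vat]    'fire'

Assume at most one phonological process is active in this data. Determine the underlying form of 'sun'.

In [zeda] and [zet] the final segment of 'sun' alternates: [d] ~ [t].
But 'flower' keeps [d] in both environments ([lida], [lid]), so there is no rule changing /d/ to [t] in isolation.
Therefore /t/ is basic and [d] is derived by intervocalic voicing (voiceless stops become voiced between vowels).

/zet/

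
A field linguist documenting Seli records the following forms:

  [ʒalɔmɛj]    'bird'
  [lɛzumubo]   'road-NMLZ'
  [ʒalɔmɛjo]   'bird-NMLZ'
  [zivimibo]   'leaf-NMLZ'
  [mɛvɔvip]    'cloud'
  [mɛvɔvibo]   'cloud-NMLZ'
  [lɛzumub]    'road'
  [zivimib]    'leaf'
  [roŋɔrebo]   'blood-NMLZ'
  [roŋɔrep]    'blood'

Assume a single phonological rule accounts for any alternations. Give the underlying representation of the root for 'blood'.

/roŋɔrep/

The root 'blood' surfaces as [roŋɔrep] and [roŋɔrebo], with a stem-final [p] ~ [b] alternation.
But 'road' keeps [b] in both environments ([lɛzumub], [lɛzumubo]), so there is no rule changing /b/ to [p] in isolation.
So /p/ is underlying, and a rule of intervocalic voicing — voiceless stops become voiced between vowels — gives [b].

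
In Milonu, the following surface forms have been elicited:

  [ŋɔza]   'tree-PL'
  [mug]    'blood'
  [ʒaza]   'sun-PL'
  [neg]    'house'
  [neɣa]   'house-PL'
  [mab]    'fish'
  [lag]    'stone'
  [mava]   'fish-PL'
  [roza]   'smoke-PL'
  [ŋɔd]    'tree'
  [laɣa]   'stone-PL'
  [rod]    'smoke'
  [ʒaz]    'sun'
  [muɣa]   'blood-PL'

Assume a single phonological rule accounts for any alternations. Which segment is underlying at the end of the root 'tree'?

The stem for 'tree' ends in [z] in [ŋɔza] but [d] in [ŋɔd].
Compare 'sun', with invariant [z] in [ʒaza] and [ʒaz]: an analysis with underlying /z/ and a rule producing [d] in isolation would wrongly predict alternation here too.
The alternation reflects intervocalic spirantization: voiced stops become fricatives between vowels. /d/ is underlying.

/d/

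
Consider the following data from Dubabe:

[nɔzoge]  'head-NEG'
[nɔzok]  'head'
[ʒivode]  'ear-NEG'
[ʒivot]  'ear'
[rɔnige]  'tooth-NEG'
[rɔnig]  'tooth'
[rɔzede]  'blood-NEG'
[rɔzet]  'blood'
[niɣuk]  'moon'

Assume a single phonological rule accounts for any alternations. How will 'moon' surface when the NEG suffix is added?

[niɣuge]

The stem for 'head' ends in [g] in [nɔzoge] but [k] in [nɔzok].
Compare 'tooth', with invariant [g] in [rɔnige] and [rɔnig]: an analysis with underlying /g/ and a rule producing [k] in isolation would wrongly predict alternation here too.
So /k/ is underlying, and a rule of intervocalic voicing — voiceless stops become voiced between vowels — gives [g].
The one attested form of 'moon', [niɣuk], shows underlying /niɣuk/. Applying the same rule between vowels gives [niɣuge].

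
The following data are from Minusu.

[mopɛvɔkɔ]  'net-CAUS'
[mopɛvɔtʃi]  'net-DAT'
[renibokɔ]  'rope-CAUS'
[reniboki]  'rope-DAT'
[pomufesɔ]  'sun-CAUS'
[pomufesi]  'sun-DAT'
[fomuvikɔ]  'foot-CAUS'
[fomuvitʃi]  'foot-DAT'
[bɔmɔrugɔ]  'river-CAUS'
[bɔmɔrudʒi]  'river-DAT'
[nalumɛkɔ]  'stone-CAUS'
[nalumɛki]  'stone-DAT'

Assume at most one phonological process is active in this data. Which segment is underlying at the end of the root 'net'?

/tʃ/

The stem for 'net' ends in [k] in [mopɛvɔkɔ] but [tʃ] in [mopɛvɔtʃi].
If /k/ were underlying and a rule turned it into [tʃ] before the DAT suffix, 'rope' would also alternate; but it has [k] in both [renibokɔ] and [reniboki].
The underlying segment must be /tʃ/; palato-alveolar /tʃ/ and /dʒ/ become [k] and [g] when no front vowel follows, yielding [k] there.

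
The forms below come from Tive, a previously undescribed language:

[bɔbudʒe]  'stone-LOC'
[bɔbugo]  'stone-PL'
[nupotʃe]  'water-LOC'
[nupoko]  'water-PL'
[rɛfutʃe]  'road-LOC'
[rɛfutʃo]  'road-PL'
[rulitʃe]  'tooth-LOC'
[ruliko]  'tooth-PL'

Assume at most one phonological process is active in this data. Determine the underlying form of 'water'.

/nupok/

In [nupotʃe] and [nupoko] the final segment of 'water' alternates: [tʃ] ~ [k].
The stem 'road' ([rɛfutʃe], [rɛfutʃo]) shows [tʃ] unchanged in both environments, so [tʃ] cannot be basic with [k] derived before the PL suffix.
The underlying segment must be /k/; /k/ and /g/ become palato-alveolar [tʃ] and [dʒ] before a front vowel, yielding [tʃ] there.
The underlying form of 'water' is therefore /nupok/.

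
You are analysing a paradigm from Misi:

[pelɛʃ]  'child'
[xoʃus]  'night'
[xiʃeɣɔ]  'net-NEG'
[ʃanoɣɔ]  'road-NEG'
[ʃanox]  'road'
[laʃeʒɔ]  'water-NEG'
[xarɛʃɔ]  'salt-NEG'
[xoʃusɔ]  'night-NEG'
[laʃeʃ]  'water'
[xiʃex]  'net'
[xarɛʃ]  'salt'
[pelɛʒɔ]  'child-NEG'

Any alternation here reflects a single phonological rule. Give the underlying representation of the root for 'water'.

/laʃeʒ/

The root 'water' surfaces as [laʃeʃ] and [laʃeʒɔ], with a stem-final [ʃ] ~ [ʒ] alternation.
If /ʃ/ were underlying and a rule turned it into [ʒ] before the NEG suffix, 'salt' would also alternate; but it has [ʃ] in both [xarɛʃ] and [xarɛʃɔ].
Therefore /ʒ/ is basic and [ʃ] is derived by word-final obstruent devoicing (voiced obstruents become voiceless word-finally).
Hence 'water' is /laʃeʒ/ underlyingly.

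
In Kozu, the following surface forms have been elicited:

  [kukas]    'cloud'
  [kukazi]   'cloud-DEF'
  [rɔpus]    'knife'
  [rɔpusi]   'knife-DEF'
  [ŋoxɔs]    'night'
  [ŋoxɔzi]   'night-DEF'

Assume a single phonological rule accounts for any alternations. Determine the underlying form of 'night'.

The stem for 'night' ends in [s] in [ŋoxɔs] but [z] in [ŋoxɔzi].
If /s/ were underlying and a rule turned it into [z] before the DEF suffix, 'knife' would also alternate; but it has [s] in both [rɔpus] and [rɔpusi].
The underlying segment must be /z/; voiced obstruents become voiceless word-finally, yielding [s] there.

/ŋoxɔz/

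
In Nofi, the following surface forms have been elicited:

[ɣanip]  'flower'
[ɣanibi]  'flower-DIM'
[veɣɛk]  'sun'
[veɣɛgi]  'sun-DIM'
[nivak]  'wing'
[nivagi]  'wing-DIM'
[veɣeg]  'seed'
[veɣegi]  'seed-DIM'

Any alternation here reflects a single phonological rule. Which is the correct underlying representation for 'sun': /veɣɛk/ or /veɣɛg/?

In [veɣɛk] and [veɣɛgi] the final segment of 'sun' alternates: [k] ~ [g].
If /g/ were underlying and a rule turned it into [k] in isolation, 'seed' would also alternate; but it has [g] in both [veɣeg] and [veɣegi].
The alternation reflects intervocalic voicing: voiceless stops become voiced between vowels. /k/ is underlying.

/veɣɛk/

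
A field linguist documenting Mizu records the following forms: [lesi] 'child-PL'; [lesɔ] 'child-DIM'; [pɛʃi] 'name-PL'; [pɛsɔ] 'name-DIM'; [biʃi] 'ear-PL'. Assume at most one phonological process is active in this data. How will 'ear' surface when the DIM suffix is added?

The stem for 'name' ends in [ʃ] in [pɛʃi] but [s] in [pɛsɔ].
But 'child' keeps [s] in both environments ([lesi], [lesɔ]), so there is no rule changing /s/ to [ʃ] before the PL suffix.
The alternation reflects depalatalization: palato-alveolar /ʃ/ becomes [s] when no front vowel follows. /ʃ/ is underlying.
From [biʃi] the stem 'ear' is /biʃ/; when no front vowel follows this yields [bisɔ].

[bisɔ]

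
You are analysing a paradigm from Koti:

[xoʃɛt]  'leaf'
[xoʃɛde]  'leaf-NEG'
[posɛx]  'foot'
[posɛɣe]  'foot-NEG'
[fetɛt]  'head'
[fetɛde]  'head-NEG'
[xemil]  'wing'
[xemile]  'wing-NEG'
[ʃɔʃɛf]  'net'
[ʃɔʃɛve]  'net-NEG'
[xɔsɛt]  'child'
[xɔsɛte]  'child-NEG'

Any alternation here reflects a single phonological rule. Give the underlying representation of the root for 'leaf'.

'leaf' shows [t] ~ [d] at the end of the stem ([xoʃɛt] vs [xoʃɛde]).
Compare 'child', with invariant [t] in [xɔsɛt] and [xɔsɛte]: an analysis with underlying /t/ and a rule producing [d] before the NEG suffix would wrongly predict alternation here too.
Therefore /d/ is basic and [t] is derived by word-final obstruent devoicing (voiced obstruents become voiceless word-finally).
The underlying form of 'leaf' is therefore /xoʃɛd/.

/xoʃɛd/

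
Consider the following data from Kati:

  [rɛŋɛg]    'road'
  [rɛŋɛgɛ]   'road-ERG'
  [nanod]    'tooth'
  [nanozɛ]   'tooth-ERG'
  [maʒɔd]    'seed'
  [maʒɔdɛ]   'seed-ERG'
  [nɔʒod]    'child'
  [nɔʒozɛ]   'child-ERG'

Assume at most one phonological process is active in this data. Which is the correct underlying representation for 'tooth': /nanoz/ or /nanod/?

/nanoz/

The stem for 'tooth' ends in [d] in [nanod] but [z] in [nanozɛ].
The stem 'seed' ([maʒɔd], [maʒɔdɛ]) shows [d] unchanged in both environments, so [d] cannot be basic with [z] derived before the ERG suffix.
So /z/ is underlying, and a rule of word-final hardening — voiced fricatives become stops word-finally — gives [d].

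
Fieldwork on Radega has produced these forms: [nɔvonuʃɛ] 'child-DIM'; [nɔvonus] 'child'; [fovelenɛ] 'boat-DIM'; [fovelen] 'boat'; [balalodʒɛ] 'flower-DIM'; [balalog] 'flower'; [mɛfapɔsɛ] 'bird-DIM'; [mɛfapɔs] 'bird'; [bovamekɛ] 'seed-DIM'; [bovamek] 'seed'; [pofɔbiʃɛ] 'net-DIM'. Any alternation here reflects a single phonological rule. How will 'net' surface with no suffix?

[pofɔbis]

The stem for 'child' ends in [ʃ] in [nɔvonuʃɛ] but [s] in [nɔvonus].
If /s/ were underlying and a rule turned it into [ʃ] before the DIM suffix, 'bird' would also alternate; but it has [s] in both [mɛfapɔsɛ] and [mɛfapɔs].
So /ʃ/ is underlying, and a rule of depalatalization — palato-alveolar /dʒ/ and /ʃ/ become [g] and [s] when no front vowel follows — gives [s].
The one attested form of 'net', [pofɔbiʃɛ], shows underlying /pofɔbiʃ/. Applying the same rule when no front vowel follows gives [pofɔbis].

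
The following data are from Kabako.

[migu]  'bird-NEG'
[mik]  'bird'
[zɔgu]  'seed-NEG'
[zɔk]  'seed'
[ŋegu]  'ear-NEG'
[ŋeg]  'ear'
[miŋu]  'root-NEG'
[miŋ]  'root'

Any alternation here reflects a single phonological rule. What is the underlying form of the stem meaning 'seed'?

/zɔk/

'seed' shows [g] ~ [k] at the end of the stem ([zɔgu] vs [zɔk]).
If /g/ were underlying and a rule turned it into [k] in isolation, 'ear' would also alternate; but it has [g] in both [ŋegu] and [ŋeg].
The alternation reflects intervocalic voicing: voiceless stops become voiced between vowels. /k/ is underlying.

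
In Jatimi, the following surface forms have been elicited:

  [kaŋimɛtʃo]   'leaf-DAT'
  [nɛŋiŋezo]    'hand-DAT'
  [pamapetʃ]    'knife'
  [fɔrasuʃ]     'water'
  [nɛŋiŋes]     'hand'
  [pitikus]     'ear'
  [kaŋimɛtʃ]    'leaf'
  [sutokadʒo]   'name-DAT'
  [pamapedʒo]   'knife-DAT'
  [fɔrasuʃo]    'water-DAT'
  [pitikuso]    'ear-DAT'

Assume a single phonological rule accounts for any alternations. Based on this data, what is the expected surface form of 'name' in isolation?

The root 'knife' surfaces as [pamapedʒo] and [pamapetʃ], with a stem-final [dʒ] ~ [tʃ] alternation.
If /tʃ/ were underlying and a rule turned it into [dʒ] before the DAT suffix, 'leaf' would also alternate; but it has [tʃ] in both [kaŋimɛtʃo] and [kaŋimɛtʃ].
The underlying segment must be /dʒ/; voiced obstruents become voiceless word-finally, yielding [tʃ] there.
From [sutokadʒo] the stem 'name' is /sutokadʒ/; word-finally this yields [sutokatʃ].

[sutokatʃ]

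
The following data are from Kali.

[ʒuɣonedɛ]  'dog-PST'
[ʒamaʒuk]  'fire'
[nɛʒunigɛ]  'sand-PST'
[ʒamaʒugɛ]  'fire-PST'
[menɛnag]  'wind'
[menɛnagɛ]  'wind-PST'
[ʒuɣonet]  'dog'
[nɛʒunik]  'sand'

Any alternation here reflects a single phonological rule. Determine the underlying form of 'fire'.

In [ʒamaʒuk] and [ʒamaʒugɛ] the final segment of 'fire' alternates: [k] ~ [g].
Compare 'wind', with invariant [g] in [menɛnag] and [menɛnagɛ]: an analysis with underlying /g/ and a rule producing [k] in isolation would wrongly predict alternation here too.
So /k/ is underlying, and a rule of intervocalic voicing — voiceless stops become voiced between vowels — gives [g].
Hence 'fire' is /ʒamaʒuk/ underlyingly.

/ʒamaʒuk/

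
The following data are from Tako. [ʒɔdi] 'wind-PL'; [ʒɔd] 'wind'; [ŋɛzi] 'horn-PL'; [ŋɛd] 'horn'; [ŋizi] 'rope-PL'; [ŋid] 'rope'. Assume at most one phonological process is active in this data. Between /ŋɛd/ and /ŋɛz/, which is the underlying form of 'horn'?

/ŋɛz/

The stem for 'horn' ends in [z] in [ŋɛzi] but [d] in [ŋɛd].
The stem 'wind' ([ʒɔdi], [ʒɔd]) shows [d] unchanged in both environments, so [d] cannot be basic with [z] derived before the PL suffix.
The underlying segment must be /z/; voiced fricatives become stops word-finally, yielding [d] there.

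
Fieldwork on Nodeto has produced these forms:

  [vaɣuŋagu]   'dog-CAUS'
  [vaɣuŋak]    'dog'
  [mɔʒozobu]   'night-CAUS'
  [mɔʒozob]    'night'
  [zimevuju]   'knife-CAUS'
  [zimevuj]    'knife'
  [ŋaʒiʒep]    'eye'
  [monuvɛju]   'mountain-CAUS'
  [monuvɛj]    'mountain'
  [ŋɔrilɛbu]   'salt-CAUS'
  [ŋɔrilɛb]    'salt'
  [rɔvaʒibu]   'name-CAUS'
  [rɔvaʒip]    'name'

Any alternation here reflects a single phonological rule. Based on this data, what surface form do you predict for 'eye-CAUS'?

[ŋaʒiʒebu]

The root 'name' surfaces as [rɔvaʒibu] and [rɔvaʒip], with a stem-final [b] ~ [p] alternation.
But 'salt' keeps [b] in both environments ([ŋɔrilɛbu], [ŋɔrilɛb]), so there is no rule changing /b/ to [p] in isolation.
The alternation reflects intervocalic voicing: voiceless stops become voiced between vowels. /p/ is underlying.
From [ŋaʒiʒep] the stem 'eye' is /ŋaʒiʒep/; between vowels this yields [ŋaʒiʒebu].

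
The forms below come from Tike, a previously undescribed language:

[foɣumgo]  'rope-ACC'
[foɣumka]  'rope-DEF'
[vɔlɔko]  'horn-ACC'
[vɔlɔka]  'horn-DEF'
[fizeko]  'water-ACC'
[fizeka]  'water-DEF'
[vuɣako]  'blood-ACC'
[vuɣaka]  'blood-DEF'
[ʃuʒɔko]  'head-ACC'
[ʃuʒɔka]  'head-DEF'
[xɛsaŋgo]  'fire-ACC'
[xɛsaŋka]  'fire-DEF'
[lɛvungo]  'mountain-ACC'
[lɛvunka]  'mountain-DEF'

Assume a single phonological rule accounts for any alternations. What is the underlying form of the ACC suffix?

The ACC suffix surfaces as [-go] and [-ko], depending on the final segment of the stem.
The DEF suffix, which begins with [k], is invariant after every stem; so [k] is not altered by any rule here.
The ACC suffix is therefore /-go/ underlyingly, with post-vocalic devoicing: voiced stops become voiceless after a vowel.

/-go/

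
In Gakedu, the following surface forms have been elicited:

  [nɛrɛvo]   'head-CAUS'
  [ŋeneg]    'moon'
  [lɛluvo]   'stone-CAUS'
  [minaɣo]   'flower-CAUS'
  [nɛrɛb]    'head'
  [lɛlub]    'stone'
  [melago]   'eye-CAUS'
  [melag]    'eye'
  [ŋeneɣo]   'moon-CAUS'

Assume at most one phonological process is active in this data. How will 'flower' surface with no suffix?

The root 'moon' surfaces as [ŋeneɣo] and [ŋeneg], with a stem-final [ɣ] ~ [g] alternation.
Compare 'eye', with invariant [g] in [melago] and [melag]: an analysis with underlying /g/ and a rule producing [ɣ] before the CAUS suffix would wrongly predict alternation here too.
The underlying segment must be /ɣ/; voiced fricatives become stops word-finally, yielding [g] there.
The one attested form of 'flower', [minaɣo], shows underlying /minaɣ/. Applying the same rule word-finally gives [minag].

[minag]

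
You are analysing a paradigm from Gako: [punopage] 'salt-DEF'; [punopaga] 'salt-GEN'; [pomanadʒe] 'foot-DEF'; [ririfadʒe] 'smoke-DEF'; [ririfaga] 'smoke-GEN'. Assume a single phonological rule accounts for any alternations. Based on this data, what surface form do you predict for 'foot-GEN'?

[pomanaga]

'smoke' shows [dʒ] ~ [g] at the end of the stem ([ririfadʒe] vs [ririfaga]).
Compare 'salt', with invariant [g] in [punopage] and [punopaga]: an analysis with underlying /g/ and a rule producing [dʒ] before the DEF suffix would wrongly predict alternation here too.
Therefore /dʒ/ is basic and [g] is derived by depalatalization (palato-alveolar /dʒ/ becomes [g] when no front vowel follows).
From [pomanadʒe] the stem 'foot' is /pomanadʒ/; when no front vowel follows this yields [pomanaga].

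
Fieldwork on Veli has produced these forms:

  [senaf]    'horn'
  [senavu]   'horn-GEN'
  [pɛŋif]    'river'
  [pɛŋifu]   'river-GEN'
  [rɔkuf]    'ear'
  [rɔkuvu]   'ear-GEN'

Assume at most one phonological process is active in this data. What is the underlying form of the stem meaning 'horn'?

The stem for 'horn' ends in [f] in [senaf] but [v] in [senavu].
Compare 'river', with invariant [f] in [pɛŋif] and [pɛŋifu]: an analysis with underlying /f/ and a rule producing [v] before the GEN suffix would wrongly predict alternation here too.
The underlying segment must be /v/; voiced obstruents become voiceless word-finally, yielding [f] there.

/senav/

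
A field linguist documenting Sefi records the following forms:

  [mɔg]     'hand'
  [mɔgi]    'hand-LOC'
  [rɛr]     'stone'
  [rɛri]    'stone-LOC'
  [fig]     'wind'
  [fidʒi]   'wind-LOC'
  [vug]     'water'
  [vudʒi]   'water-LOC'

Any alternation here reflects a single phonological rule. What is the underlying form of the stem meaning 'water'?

The root 'water' surfaces as [vug] and [vudʒi], with a stem-final [g] ~ [dʒ] alternation.
If /g/ were underlying and a rule turned it into [dʒ] before the LOC suffix, 'hand' would also alternate; but it has [g] in both [mɔg] and [mɔgi].
So /dʒ/ is underlying, and a rule of depalatalization — palato-alveolar /dʒ/ becomes [g] when no front vowel follows — gives [g].

/vudʒ/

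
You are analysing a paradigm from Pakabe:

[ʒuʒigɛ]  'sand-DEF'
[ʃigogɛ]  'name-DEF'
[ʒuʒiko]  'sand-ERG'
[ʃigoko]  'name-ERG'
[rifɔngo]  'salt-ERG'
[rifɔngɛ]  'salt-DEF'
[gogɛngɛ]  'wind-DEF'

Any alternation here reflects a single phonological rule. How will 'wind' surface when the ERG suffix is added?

[gogɛngo]

The ERG morpheme has two allomorphs, [-go] and [-ko].
The DEF suffix, which begins with [g], is invariant after every stem; so [g] is not altered by any rule here.
So the underlying form is /-ko/, and voiceless stops become voiced after a nasal.
After 'wind', which ends in a nasal, the suffix surfaces as [-go], giving [gogɛngo].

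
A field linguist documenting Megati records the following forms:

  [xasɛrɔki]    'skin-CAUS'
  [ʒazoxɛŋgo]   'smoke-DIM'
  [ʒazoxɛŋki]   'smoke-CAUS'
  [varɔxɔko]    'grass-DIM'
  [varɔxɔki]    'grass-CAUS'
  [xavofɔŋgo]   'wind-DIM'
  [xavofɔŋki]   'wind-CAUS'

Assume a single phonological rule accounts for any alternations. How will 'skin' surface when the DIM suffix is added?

[xasɛrɔko]

The DIM morpheme has two allomorphs, [-go] and [-ko].
The CAUS suffix, which begins with [k], is invariant after every stem; so [k] is not altered by any rule here.
The DIM suffix is therefore /-go/ underlyingly, with post-vocalic devoicing: voiced stops become voiceless after a vowel.
After 'skin', which ends in a vowel, the suffix surfaces as [-ko], giving [xasɛrɔko].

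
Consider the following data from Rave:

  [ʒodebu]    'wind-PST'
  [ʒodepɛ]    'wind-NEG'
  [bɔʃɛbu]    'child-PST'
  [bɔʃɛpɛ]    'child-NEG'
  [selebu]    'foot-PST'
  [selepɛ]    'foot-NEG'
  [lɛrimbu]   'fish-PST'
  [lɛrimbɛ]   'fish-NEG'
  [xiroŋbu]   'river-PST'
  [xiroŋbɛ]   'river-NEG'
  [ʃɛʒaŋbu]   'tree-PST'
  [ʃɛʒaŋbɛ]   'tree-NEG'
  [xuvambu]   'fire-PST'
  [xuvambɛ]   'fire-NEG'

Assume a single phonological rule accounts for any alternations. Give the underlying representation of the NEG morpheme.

/-pɛ/

The NEG suffix surfaces as [-bɛ] and [-pɛ], depending on the final segment of the stem.
The PST suffix, which begins with [b], is invariant after every stem; so [b] is not altered by any rule here.
So the underlying form is /-pɛ/, and voiceless stops become voiced after a nasal.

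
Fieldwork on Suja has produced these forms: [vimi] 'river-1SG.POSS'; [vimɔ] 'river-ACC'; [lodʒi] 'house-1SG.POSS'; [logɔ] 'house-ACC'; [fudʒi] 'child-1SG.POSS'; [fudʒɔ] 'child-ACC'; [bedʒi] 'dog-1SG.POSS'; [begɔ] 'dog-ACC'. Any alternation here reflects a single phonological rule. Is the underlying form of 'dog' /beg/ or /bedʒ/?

'dog' shows [dʒ] ~ [g] at the end of the stem ([bedʒi] vs [begɔ]).
The stem 'child' ([fudʒi], [fudʒɔ]) shows [dʒ] unchanged in both environments, so [dʒ] cannot be basic with [g] derived before the ACC suffix.
So /g/ is underlying, and a rule of palatalization before a front vowel — /g/ becomes palato-alveolar [dʒ] before a front vowel — gives [dʒ].

/beg/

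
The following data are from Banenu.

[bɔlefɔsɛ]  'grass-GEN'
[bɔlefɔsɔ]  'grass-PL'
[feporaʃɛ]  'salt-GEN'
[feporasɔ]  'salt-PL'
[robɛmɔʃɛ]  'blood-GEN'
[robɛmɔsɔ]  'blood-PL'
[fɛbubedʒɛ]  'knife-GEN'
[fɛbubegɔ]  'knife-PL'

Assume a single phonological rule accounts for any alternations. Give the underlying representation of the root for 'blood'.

The root 'blood' surfaces as [robɛmɔʃɛ] and [robɛmɔsɔ], with a stem-final [ʃ] ~ [s] alternation.
The stem 'grass' ([bɔlefɔsɛ], [bɔlefɔsɔ]) shows [s] unchanged in both environments, so [s] cannot be basic with [ʃ] derived before the GEN suffix.
Therefore /ʃ/ is basic and [s] is derived by depalatalization (palato-alveolar /dʒ/ and /ʃ/ become [g] and [s] when no front vowel follows).

/robɛmɔʃ/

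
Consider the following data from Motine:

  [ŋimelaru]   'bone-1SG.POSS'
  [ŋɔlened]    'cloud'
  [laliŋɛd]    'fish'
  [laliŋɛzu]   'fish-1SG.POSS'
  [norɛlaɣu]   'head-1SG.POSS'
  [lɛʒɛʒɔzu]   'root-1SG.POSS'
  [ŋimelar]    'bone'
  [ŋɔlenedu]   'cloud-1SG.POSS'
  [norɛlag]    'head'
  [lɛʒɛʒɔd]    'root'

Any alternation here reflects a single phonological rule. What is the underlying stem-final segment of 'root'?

The root 'root' surfaces as [lɛʒɛʒɔd] and [lɛʒɛʒɔzu], with a stem-final [d] ~ [z] alternation.
The stem 'cloud' ([ŋɔlened], [ŋɔlenedu]) shows [d] unchanged in both environments, so [d] cannot be basic with [z] derived before the 1SG.POSS suffix.
The alternation reflects word-final hardening: voiced fricatives become stops word-finally. /z/ is underlying.

/z/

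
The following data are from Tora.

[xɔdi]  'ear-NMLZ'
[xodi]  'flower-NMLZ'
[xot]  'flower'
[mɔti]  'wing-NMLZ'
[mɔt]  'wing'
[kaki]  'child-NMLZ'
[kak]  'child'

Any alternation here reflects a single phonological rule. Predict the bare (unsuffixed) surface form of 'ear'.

[xɔt]

In [xodi] and [xot] the final segment of 'flower' alternates: [d] ~ [t].
Compare 'wing', with invariant [t] in [mɔti] and [mɔt]: an analysis with underlying /t/ and a rule producing [d] before the NMLZ suffix would wrongly predict alternation here too.
The underlying segment must be /d/; voiced obstruents become voiceless word-finally, yielding [t] there.
From [xɔdi] the stem 'ear' is /xɔd/; word-finally this yields [xɔt].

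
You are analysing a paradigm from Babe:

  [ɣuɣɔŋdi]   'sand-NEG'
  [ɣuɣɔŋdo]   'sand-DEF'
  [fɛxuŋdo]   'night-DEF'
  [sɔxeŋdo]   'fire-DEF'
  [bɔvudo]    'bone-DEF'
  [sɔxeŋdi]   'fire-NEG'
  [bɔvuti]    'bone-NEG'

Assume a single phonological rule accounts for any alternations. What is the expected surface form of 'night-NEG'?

The NEG suffix surfaces as [-di] and [-ti], depending on the final segment of the stem.
By contrast the DEF suffix keeps its initial [d] throughout — that segment must be underlying.
The NEG suffix is therefore /-ti/ underlyingly, with post-nasal voicing: voiceless stops become voiced after a nasal.
After 'night', which ends in a nasal, the suffix surfaces as [-di], giving [fɛxuŋdi].

[fɛxuŋdi]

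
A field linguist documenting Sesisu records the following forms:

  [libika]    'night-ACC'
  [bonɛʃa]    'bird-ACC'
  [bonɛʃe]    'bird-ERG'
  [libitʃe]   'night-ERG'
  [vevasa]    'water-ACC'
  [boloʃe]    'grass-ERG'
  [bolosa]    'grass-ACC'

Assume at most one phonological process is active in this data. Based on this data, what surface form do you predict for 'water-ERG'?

[vevaʃe]

In [bolosa] and [boloʃe] the final segment of 'grass' alternates: [s] ~ [ʃ].
Compare 'bird', with invariant [ʃ] in [bonɛʃa] and [bonɛʃe]: an analysis with underlying /ʃ/ and a rule producing [s] before the ACC suffix would wrongly predict alternation here too.
So /s/ is underlying, and a rule of palatalization before a front vowel — /k/ and /s/ become palato-alveolar [tʃ] and [ʃ] before a front vowel — gives [ʃ].
The one attested form of 'water', [vevasa], shows underlying /vevas/. Applying the same rule before a front vowel gives [vevaʃe].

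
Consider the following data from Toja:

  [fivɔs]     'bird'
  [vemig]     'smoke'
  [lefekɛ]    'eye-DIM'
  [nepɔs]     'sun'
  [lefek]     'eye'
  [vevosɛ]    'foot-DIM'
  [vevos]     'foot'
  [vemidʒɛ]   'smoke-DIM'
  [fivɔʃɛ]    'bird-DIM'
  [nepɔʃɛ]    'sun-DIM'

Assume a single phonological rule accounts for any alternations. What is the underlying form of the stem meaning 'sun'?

In [nepɔʃɛ] and [nepɔs] the final segment of 'sun' alternates: [ʃ] ~ [s].
But 'foot' keeps [s] in both environments ([vevosɛ], [vevos]), so there is no rule changing /s/ to [ʃ] before the DIM suffix.
So /ʃ/ is underlying, and a rule of depalatalization — palato-alveolar /dʒ/ and /ʃ/ become [g] and [s] when no front vowel follows — gives [s].
Hence 'sun' is /nepɔʃ/ underlyingly.

/nepɔʃ/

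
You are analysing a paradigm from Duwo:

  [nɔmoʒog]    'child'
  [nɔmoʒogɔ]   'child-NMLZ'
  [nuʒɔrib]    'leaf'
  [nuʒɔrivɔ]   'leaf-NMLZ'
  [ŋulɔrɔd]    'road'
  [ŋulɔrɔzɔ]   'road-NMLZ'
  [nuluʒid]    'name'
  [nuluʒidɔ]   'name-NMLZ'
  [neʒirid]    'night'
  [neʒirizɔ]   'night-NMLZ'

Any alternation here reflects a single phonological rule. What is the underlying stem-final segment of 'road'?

/z/

In [ŋulɔrɔd] and [ŋulɔrɔzɔ] the final segment of 'road' alternates: [d] ~ [z].
But 'name' keeps [d] in both environments ([nuluʒid], [nuluʒidɔ]), so there is no rule changing /d/ to [z] before the NMLZ suffix.
So /z/ is underlying, and a rule of word-final hardening — voiced fricatives become stops word-finally — gives [d].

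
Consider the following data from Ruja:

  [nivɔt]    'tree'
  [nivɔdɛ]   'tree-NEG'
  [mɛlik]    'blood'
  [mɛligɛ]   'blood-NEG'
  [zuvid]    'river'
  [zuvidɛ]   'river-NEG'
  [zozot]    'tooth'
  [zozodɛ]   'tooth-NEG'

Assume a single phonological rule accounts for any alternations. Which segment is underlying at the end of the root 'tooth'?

'tooth' shows [t] ~ [d] at the end of the stem ([zozot] vs [zozodɛ]).
If /d/ were underlying and a rule turned it into [t] in isolation, 'river' would also alternate; but it has [d] in both [zuvid] and [zuvidɛ].
So /t/ is underlying, and a rule of intervocalic voicing — voiceless stops become voiced between vowels — gives [d].

/t/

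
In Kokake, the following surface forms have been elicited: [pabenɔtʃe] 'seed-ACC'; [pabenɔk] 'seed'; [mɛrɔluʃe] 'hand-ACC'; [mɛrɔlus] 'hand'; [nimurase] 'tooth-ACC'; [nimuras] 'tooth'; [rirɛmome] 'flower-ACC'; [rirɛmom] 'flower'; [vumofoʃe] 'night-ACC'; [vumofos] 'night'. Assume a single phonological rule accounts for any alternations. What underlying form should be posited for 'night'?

In [vumofoʃe] and [vumofos] the final segment of 'night' alternates: [ʃ] ~ [s].
Compare 'tooth', with invariant [s] in [nimurase] and [nimuras]: an analysis with underlying /s/ and a rule producing [ʃ] before the ACC suffix would wrongly predict alternation here too.
The alternation reflects depalatalization: palato-alveolar /tʃ/ and /ʃ/ become [k] and [s] when no front vowel follows. /ʃ/ is underlying.
So 'night' = /vumofoʃ/.

/vumofoʃ/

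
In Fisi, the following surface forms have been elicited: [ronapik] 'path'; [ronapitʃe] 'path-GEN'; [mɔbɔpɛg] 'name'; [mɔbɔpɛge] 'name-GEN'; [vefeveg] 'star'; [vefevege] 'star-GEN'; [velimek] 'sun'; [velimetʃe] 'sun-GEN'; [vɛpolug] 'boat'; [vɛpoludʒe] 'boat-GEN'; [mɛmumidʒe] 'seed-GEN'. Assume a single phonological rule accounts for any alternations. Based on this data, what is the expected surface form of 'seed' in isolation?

[mɛmumig]

The root 'boat' surfaces as [vɛpolug] and [vɛpoludʒe], with a stem-final [g] ~ [dʒ] alternation.
If /g/ were underlying and a rule turned it into [dʒ] before the GEN suffix, 'name' would also alternate; but it has [g] in both [mɔbɔpɛg] and [mɔbɔpɛge].
So /dʒ/ is underlying, and a rule of depalatalization — palato-alveolar /tʃ/ and /dʒ/ become [k] and [g] when no front vowel follows — gives [g].
The one attested form of 'seed', [mɛmumidʒe], shows underlying /mɛmumidʒ/. Applying the same rule when no front vowel follows gives [mɛmumig].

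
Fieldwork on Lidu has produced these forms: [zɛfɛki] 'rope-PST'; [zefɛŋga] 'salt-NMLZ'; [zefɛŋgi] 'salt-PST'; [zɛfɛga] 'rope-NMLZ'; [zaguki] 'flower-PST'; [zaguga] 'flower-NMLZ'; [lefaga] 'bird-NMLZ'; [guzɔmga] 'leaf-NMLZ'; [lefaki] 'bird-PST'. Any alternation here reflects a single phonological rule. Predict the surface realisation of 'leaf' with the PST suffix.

The PST suffix surfaces as [-gi] and [-ki], depending on the final segment of the stem.
By contrast the NMLZ suffix keeps its initial [g] throughout — that segment must be underlying.
The PST suffix is therefore /-ki/ underlyingly, with post-nasal voicing: voiceless stops become voiced after a nasal.
After 'leaf', which ends in a nasal, the suffix surfaces as [-gi], giving [guzɔmgi].

[guzɔmgi]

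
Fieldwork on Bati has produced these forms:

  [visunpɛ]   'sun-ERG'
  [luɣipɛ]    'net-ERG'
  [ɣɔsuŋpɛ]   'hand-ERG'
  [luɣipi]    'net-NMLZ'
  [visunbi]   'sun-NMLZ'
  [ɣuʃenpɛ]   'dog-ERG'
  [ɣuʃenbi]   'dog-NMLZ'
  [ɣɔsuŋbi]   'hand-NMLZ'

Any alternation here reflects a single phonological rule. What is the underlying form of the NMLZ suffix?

The NMLZ suffix surfaces as [-bi] and [-pi], depending on the final segment of the stem.
The ERG suffix, which begins with [p], is invariant after every stem; so [p] is not altered by any rule here.
So the underlying form is /-bi/, and voiced stops become voiceless after a vowel.

/-bi/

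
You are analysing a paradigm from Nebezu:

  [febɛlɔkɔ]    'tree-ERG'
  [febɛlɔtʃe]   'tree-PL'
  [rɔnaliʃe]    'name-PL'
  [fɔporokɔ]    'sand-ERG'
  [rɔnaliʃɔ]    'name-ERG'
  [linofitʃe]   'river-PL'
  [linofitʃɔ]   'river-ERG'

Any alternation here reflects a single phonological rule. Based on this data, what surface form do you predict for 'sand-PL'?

'tree' shows [k] ~ [tʃ] at the end of the stem ([febɛlɔkɔ] vs [febɛlɔtʃe]).
The stem 'river' ([linofitʃɔ], [linofitʃe]) shows [tʃ] unchanged in both environments, so [tʃ] cannot be basic with [k] derived before the ERG suffix.
The underlying segment must be /k/; /k/ becomes palato-alveolar [tʃ] before a front vowel, yielding [tʃ] there.
The one attested form of 'sand', [fɔporokɔ], shows underlying /fɔporok/. Applying the same rule before a front vowel gives [fɔporotʃe].

[fɔporotʃe]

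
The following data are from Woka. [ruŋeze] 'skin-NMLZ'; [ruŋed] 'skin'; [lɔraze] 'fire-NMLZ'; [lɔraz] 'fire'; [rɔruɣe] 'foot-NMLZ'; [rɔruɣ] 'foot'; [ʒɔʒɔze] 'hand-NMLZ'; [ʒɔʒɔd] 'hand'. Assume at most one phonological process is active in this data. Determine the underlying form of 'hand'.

The stem for 'hand' ends in [z] in [ʒɔʒɔze] but [d] in [ʒɔʒɔd].
Compare 'fire', with invariant [z] in [lɔraze] and [lɔraz]: an analysis with underlying /z/ and a rule producing [d] in isolation would wrongly predict alternation here too.
The alternation reflects intervocalic spirantization: voiced stops become fricatives between vowels. /d/ is underlying.
Hence 'hand' is /ʒɔʒɔd/ underlyingly.

/ʒɔʒɔd/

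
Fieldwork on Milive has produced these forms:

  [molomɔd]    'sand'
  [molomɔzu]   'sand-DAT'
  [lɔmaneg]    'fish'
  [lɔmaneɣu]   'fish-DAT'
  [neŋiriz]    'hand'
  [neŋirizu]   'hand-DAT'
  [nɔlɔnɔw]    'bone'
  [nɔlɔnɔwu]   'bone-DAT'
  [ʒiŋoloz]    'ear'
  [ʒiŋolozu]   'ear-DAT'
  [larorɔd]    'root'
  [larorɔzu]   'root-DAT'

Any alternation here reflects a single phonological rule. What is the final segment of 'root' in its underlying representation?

/d/

'root' shows [d] ~ [z] at the end of the stem ([larorɔd] vs [larorɔzu]).
If /z/ were underlying and a rule turned it into [d] in isolation, 'ear' would also alternate; but it has [z] in both [ʒiŋoloz] and [ʒiŋolozu].
Therefore /d/ is basic and [z] is derived by intervocalic spirantization (voiced stops become fricatives between vowels).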